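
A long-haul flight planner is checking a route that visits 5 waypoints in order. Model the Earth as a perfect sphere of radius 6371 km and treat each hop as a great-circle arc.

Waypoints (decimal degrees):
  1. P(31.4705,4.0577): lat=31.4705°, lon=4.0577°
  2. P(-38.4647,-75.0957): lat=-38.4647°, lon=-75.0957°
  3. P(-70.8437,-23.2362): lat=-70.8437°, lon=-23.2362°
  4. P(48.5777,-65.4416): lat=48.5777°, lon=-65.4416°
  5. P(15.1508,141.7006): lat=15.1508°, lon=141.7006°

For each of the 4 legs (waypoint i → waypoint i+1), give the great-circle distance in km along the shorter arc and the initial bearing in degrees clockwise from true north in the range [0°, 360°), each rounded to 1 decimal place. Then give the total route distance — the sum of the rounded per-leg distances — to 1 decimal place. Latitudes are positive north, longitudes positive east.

Leg 1: dist=11284.3 km, bearing=231.7°
Leg 2: dist=4640.4 km, bearing=157.2°
Leg 3: dist=13698.8 km, bearing=327.9°
Leg 4: dist=12438.0 km, bearing=331.7°
Total: 42061.5 km

Leg 1: φ1=0.5492638, φ2=-0.6713357, Δφ=-1.2205995, Δλ=-1.3814874 rad; a=sin²(Δφ/2)+cosφ1·cosφ2·sin²(Δλ/2)=0.5995336521; c=2·atan2(√a, √(1-a))=1.771202411; dist=6371·c=11284.331 ≈ 11284.3 km; running total=11284.3 km
Leg 1 bearing: y=sinΔλ·cosφ2=-0.76900302, x=cosφ1·sinφ2-sinφ1·cosφ2·cosΔλ=-0.60745910; θ=atan2(y, x)=-128.3063° <0 so +360° → 231.6937° ≈ 231.7°
Leg 2: φ1=-0.6713357, φ2=-1.2364558, Δφ=-0.5651202, Δλ=0.9051190 rad; a=sin²(Δφ/2)+cosφ1·cosφ2·sin²(Δλ/2)=0.1268650171; c=2·atan2(√a, √(1-a))=0.728355643; dist=6371·c=4640.354 ≈ 4640.4 km; running total=15924.7 km
Leg 2 bearing: y=sinΔλ·cosφ2=0.25808660, x=cosφ1·sinφ2-sinφ1·cosφ2·cosΔλ=-0.61357350; θ=atan2(y, x)=157.1870° ≈ 157.2°
Leg 3: φ1=-1.2364558, φ2=0.8478408, Δφ=2.0842966, Δλ=-0.7366232 rad; a=sin²(Δφ/2)+cosφ1·cosφ2·sin²(Δλ/2)=0.7737574563; c=2·atan2(√a, √(1-a))=2.150187904; dist=6371·c=13698.847 ≈ 13698.8 km; running total=29623.5 km
Leg 3 bearing: y=sinΔλ·cosφ2=-0.44445906, x=cosφ1·sinφ2-sinφ1·cosφ2·cosΔλ=0.70900181; θ=atan2(y, x)=-32.0828° <0 so +360° → 327.9172° ≈ 327.9°
Leg 4: φ1=0.8478408, φ2=0.2644313, Δφ=-0.5834095, Δλ=3.6153134 rad; a=sin²(Δφ/2)+cosφ1·cosφ2·sin²(Δλ/2)=0.6861499426; c=2·atan2(√a, √(1-a))=1.952282144; dist=6371·c=12437.990 ≈ 12438.0 km; running total=42061.5 km
Leg 4 bearing: y=sinΔλ·cosφ2=-0.44034351, x=cosφ1·sinφ2-sinφ1·cosφ2·cosΔλ=0.81700085; θ=atan2(y, x)=-28.3236° <0 so +360° → 331.6764° ≈ 331.7°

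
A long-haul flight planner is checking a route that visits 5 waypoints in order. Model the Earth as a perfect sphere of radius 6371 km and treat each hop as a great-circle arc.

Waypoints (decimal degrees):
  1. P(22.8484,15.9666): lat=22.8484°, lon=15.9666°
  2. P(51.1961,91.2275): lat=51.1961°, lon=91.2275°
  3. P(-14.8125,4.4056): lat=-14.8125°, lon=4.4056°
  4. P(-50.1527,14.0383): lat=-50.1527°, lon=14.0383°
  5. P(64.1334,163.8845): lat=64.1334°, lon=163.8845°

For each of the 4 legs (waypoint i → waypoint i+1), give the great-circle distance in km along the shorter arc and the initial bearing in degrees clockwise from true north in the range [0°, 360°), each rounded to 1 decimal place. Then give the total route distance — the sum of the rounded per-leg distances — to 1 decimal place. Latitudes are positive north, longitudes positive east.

Leg 1: φ1=0.3987798, φ2=0.8935405, Δφ=0.4947607, Δλ=1.3135505 rad; a=sin²(Δφ/2)+cosφ1·cosφ2·sin²(Δλ/2)=0.2752406071; c=2·atan2(√a, √(1-a))=1.104569771; dist=6371·c=7037.214 ≈ 7037.2 km; running total=7037.2 km
Leg 1 bearing: y=sinΔλ·cosφ2=0.60603631, x=cosφ1·sinφ2-sinφ1·cosφ2·cosΔλ=0.65624146; θ=atan2(y, x)=42.7223° ≈ 42.7°
Leg 2: φ1=0.8935405, φ2=-0.2585269, Δφ=-1.1520674, Δλ=-1.5153280 rad; a=sin²(Δφ/2)+cosφ1·cosφ2·sin²(Δλ/2)=0.5828224144; c=2·atan2(√a, √(1-a))=1.737208164; dist=6371·c=11067.753 ≈ 11067.8 km; running total=18105.0 km
Leg 2 bearing: y=sinΔλ·cosφ2=-0.96528077, x=cosφ1·sinφ2-sinφ1·cosφ2·cosΔλ=-0.20197727; θ=atan2(y, x)=-101.8182° <0 so +360° → 258.1818° ≈ 258.2°
Leg 3: φ1=-0.2585269, φ2=-0.8753297, Δφ=-0.6168028, Δλ=0.1681223 rad; a=sin²(Δφ/2)+cosφ1·cosφ2·sin²(Δλ/2)=0.0965009328; c=2·atan2(√a, √(1-a))=0.631745147; dist=6371·c=4024.848 ≈ 4024.8 km; running total=22129.8 km
Leg 3 bearing: y=sinΔλ·cosφ2=0.10721658, x=cosφ1·sinφ2-sinφ1·cosφ2·cosΔλ=-0.58073972; θ=atan2(y, x)=169.5398° ≈ 169.5°
Leg 4: φ1=-0.8753297, φ2=1.1193390, Δφ=1.9946687, Δλ=2.6153096 rad; a=sin²(Δφ/2)+cosφ1·cosφ2·sin²(Δλ/2)=0.9662747898; c=2·atan2(√a, √(1-a))=2.772207700; dist=6371·c=17661.735 ≈ 17661.7 km; running total=39791.5 km
Leg 4 bearing: y=sinΔλ·cosφ2=0.21915208, x=cosφ1·sinφ2-sinφ1·cosφ2·cosΔλ=0.28692097; θ=atan2(y, x)=37.3728° ≈ 37.4°

Leg 1: dist=7037.2 km, bearing=42.7°
Leg 2: dist=11067.8 km, bearing=258.2°
Leg 3: dist=4024.8 km, bearing=169.5°
Leg 4: dist=17661.7 km, bearing=37.4°
Total: 39791.5 km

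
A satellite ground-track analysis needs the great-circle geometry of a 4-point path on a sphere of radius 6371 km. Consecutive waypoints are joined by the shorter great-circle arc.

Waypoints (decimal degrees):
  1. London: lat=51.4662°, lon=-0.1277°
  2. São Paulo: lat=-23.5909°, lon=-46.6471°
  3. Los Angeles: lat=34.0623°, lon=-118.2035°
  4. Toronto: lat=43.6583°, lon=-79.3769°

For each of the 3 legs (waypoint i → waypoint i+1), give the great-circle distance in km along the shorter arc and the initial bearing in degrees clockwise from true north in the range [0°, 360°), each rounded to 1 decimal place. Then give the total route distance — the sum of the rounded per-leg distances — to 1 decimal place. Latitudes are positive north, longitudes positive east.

Leg 1: φ1=0.8982546, φ2=-0.4117389, Δφ=-1.3099935, Δλ=-0.8119167 rad; a=sin²(Δφ/2)+cosφ1·cosφ2·sin²(Δλ/2)=0.4601029977; c=2·atan2(√a, √(1-a))=1.490917403; dist=6371·c=9498.635 ≈ 9498.6 km; running total=9498.6 km
Leg 1 bearing: y=sinΔλ·cosφ2=-0.66496571, x=cosφ1·sinφ2-sinφ1·cosφ2·cosΔλ=-0.74259917; θ=atan2(y, x)=-138.1569° <0 so +360° → 221.8431° ≈ 221.8°
Leg 2: φ1=-0.4117389, φ2=0.5944993, Δφ=1.0062382, Δλ=-1.2488948 rad; a=sin²(Δφ/2)+cosφ1·cosφ2·sin²(Δλ/2)=0.4919822777; c=2·atan2(√a, √(1-a))=1.554760195; dist=6371·c=9905.377 ≈ 9905.4 km; running total=19404.0 km
Leg 2 bearing: y=sinΔλ·cosφ2=-0.78587724, x=cosφ1·sinφ2-sinφ1·cosφ2·cosΔλ=0.61817460; θ=atan2(y, x)=-51.8112° <0 so +360° → 308.1888° ≈ 308.2°
Leg 3: φ1=0.5944993, φ2=0.7619811, Δφ=0.1674818, Δλ=0.6776520 rad; a=sin²(Δφ/2)+cosφ1·cosφ2·sin²(Δλ/2)=0.0732095279; c=2·atan2(√a, √(1-a))=0.547975520; dist=6371·c=3491.152 ≈ 3491.2 km; running total=22895.2 km
Leg 3 bearing: y=sinΔλ·cosφ2=0.45359063, x=cosφ1·sinφ2-sinφ1·cosφ2·cosΔλ=0.25623253; θ=atan2(y, x)=60.5380° ≈ 60.5°

Leg 1: dist=9498.6 km, bearing=221.8°
Leg 2: dist=9905.4 km, bearing=308.2°
Leg 3: dist=3491.2 km, bearing=60.5°
Total: 22895.2 km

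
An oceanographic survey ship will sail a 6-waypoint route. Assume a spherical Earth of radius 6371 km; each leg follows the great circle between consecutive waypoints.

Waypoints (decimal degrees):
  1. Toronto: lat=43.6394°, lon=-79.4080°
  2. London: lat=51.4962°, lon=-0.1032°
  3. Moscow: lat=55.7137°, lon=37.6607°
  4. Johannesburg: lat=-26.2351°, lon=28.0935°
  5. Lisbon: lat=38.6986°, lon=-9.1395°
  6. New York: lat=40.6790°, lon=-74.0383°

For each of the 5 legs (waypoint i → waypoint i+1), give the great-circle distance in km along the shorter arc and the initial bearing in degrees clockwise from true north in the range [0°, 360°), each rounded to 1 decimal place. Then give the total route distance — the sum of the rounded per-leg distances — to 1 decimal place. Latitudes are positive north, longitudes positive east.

Leg 1: dist=5717.1 km, bearing=51.5°
Leg 2: dist=2502.7 km, bearing=64.3°
Leg 3: dist=9157.5 km, bearing=188.7°
Leg 4: dist=8193.0 km, bearing=330.5°
Leg 5: dist=5426.9 km, bearing=294.1°
Total: 30997.2 km

Leg 1: φ1=0.7616512, φ2=0.8987782, Δφ=0.1371270, Δλ=1.3841299 rad; a=sin²(Δφ/2)+cosφ1·cosφ2·sin²(Δλ/2)=0.1881610214; c=2·atan2(√a, √(1-a))=0.897357218; dist=6371·c=5717.063 ≈ 5717.1 km; running total=5717.1 km
Leg 1 bearing: y=sinΔλ·cosφ2=0.61175153, x=cosφ1·sinφ2-sinφ1·cosφ2·cosΔλ=0.48660648; θ=atan2(y, x)=51.5002° ≈ 51.5°
Leg 2: φ1=0.8987782, φ2=0.9723875, Δφ=0.0736093, Δλ=0.6591044 rad; a=sin²(Δφ/2)+cosφ1·cosφ2·sin²(Δλ/2)=0.0380835930; c=2·atan2(√a, √(1-a))=0.392821145; dist=6371·c=2502.664 ≈ 2502.7 km; running total=8219.8 km
Leg 2 bearing: y=sinΔλ·cosφ2=0.34498749, x=cosφ1·sinφ2-sinφ1·cosφ2·cosΔλ=0.16588117; θ=atan2(y, x)=64.3202° ≈ 64.3°
Leg 3: φ1=0.9723875, φ2=-0.4578889, Δφ=-1.4302764, Δλ=-0.1669791 rad; a=sin²(Δφ/2)+cosφ1·cosφ2·sin²(Δλ/2)=0.4334850343; c=2·atan2(√a, √(1-a))=1.437370866; dist=6371·c=9157.490 ≈ 9157.5 km; running total=17377.3 km
Leg 3 bearing: y=sinΔλ·cosφ2=-0.14908319, x=cosφ1·sinφ2-sinφ1·cosφ2·cosΔλ=-0.97983531; θ=atan2(y, x)=-171.3487° <0 so +360° → 188.6513° ≈ 188.7°
Leg 4: φ1=-0.4578889, φ2=0.6754180, Δφ=1.1333069, Δλ=-0.6498384 rad; a=sin²(Δφ/2)+cosφ1·cosφ2·sin²(Δλ/2)=0.3595082117; c=2·atan2(√a, √(1-a))=1.285977505; dist=6371·c=8192.963 ≈ 8193.0 km; running total=25570.3 km
Leg 4 bearing: y=sinΔλ·cosφ2=-0.47221474, x=cosφ1·sinφ2-sinφ1·cosφ2·cosΔλ=0.83550073; θ=atan2(y, x)=-29.4746° <0 so +360° → 330.5254° ≈ 330.5°
Leg 5: φ1=0.6754180, φ2=0.7099825, Δφ=0.0345645, Δλ=-1.1326977 rad; a=sin²(Δφ/2)+cosφ1·cosφ2·sin²(Δλ/2)=0.1706923366; c=2·atan2(√a, √(1-a))=0.851819198; dist=6371·c=5426.940 ≈ 5426.9 km; running total=30997.2 km
Leg 5 bearing: y=sinΔλ·cosφ2=-0.68675245, x=cosφ1·sinφ2-sinφ1·cosφ2·cosΔλ=0.30756612; θ=atan2(y, x)=-65.8745° <0 so +360° → 294.1255° ≈ 294.1°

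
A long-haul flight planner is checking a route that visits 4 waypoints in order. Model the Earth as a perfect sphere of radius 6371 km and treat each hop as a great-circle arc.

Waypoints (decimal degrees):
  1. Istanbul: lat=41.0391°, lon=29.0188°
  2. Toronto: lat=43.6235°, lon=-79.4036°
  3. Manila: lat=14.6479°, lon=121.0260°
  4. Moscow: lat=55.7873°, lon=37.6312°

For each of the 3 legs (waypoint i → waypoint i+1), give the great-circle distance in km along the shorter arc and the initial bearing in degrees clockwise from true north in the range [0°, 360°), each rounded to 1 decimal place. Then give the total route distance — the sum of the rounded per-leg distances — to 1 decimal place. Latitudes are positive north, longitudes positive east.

Leg 1: dist=8196.6 km, bearing=314.3°
Leg 2: dist=13210.6 km, bearing=337.3°
Leg 3: dist=8254.6 km, bearing=324.5°
Total: 29661.8 km

Leg 1: φ1=0.7162674, φ2=0.7613737, Δφ=0.0451063, Δλ=-1.8923279 rad; a=sin²(Δφ/2)+cosφ1·cosφ2·sin²(Δλ/2)=0.3597831357; c=2·atan2(√a, √(1-a))=1.286550387; dist=6371·c=8196.613 ≈ 8196.6 km; running total=8196.6 km
Leg 1 bearing: y=sinΔλ·cosφ2=-0.68679148, x=cosφ1·sinφ2-sinφ1·cosφ2·cosΔλ=0.67057765; θ=atan2(y, x)=-45.6844° <0 so +360° → 314.3156° ≈ 314.3°
Leg 2: φ1=0.7613737, φ2=0.2556541, Δφ=-0.5057196, Δλ=3.4981564 rad; a=sin²(Δφ/2)+cosφ1·cosφ2·sin²(Δλ/2)=0.7409224062; c=2·atan2(√a, √(1-a))=2.073555157; dist=6371·c=13210.620 ≈ 13210.6 km; running total=21407.2 km
Leg 2 bearing: y=sinΔλ·cosφ2=-0.33771123, x=cosφ1·sinφ2-sinφ1·cosφ2·cosΔλ=0.80856460; θ=atan2(y, x)=-22.6687° <0 so +360° → 337.3313° ≈ 337.3°
Leg 3: φ1=0.2556541, φ2=0.9736721, Δφ=0.7180180, Δλ=-1.4555138 rad; a=sin²(Δφ/2)+cosφ1·cosφ2·sin²(Δλ/2)=0.3641534316; c=2·atan2(√a, √(1-a))=1.295644416; dist=6371·c=8254.551 ≈ 8254.6 km; running total=29661.8 km
Leg 3 bearing: y=sinΔλ·cosφ2=-0.55853455, x=cosφ1·sinφ2-sinφ1·cosφ2·cosΔλ=0.78372316; θ=atan2(y, x)=-35.4763° <0 so +360° → 324.5237° ≈ 324.5°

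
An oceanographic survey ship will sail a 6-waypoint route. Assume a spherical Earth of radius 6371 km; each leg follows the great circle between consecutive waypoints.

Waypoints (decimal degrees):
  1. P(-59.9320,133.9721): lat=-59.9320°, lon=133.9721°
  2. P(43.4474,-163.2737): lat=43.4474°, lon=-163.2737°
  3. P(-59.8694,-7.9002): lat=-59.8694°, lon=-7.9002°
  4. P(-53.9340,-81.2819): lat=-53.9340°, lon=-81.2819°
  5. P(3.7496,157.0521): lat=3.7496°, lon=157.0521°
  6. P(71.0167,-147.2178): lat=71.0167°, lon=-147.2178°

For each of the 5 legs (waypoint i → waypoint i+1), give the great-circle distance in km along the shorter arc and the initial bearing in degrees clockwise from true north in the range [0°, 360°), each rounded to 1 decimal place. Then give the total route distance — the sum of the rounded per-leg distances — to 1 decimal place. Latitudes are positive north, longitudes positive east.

Leg 1: dist=12829.7 km, bearing=45.6°
Leg 2: dist=17549.7 km, bearing=146.3°
Leg 3: dist=4270.5 km, bearing=245.2°
Leg 4: dist=12362.4 km, bearing=245.6°
Leg 5: dist=8433.1 km, bearing=16.1°
Total: 55445.4 km

Leg 1: φ1=-1.0460107, φ2=0.7583002, Δφ=1.8043109, Δλ=-5.1879179 rad; a=sin²(Δφ/2)+cosφ1·cosφ2·sin²(Δλ/2)=0.7143098191; c=2·atan2(√a, √(1-a))=2.013760730; dist=6371·c=12829.670 ≈ 12829.7 km; running total=12829.7 km
Leg 1 bearing: y=sinΔλ·cosφ2=0.64545615, x=cosφ1·sinφ2-sinφ1·cosφ2·cosΔλ=0.63219583; θ=atan2(y, x)=45.5946° ≈ 45.6°
Leg 2: φ1=0.7583002, φ2=-1.0449182, Δφ=-1.8032183, Δλ=2.7117791 rad; a=sin²(Δφ/2)+cosφ1·cosφ2·sin²(Δλ/2)=0.9630288666; c=2·atan2(√a, √(1-a))=2.754625171; dist=6371·c=17549.717 ≈ 17549.7 km; running total=30379.4 km
Leg 2 bearing: y=sinΔλ·cosφ2=0.20917267, x=cosφ1·sinφ2-sinφ1·cosφ2·cosΔλ=-0.31410805; θ=atan2(y, x)=146.3393° ≈ 146.3°
Leg 3: φ1=-1.0449182, φ2=-0.9413259, Δφ=0.1035923, Δλ=-1.2807523 rad; a=sin²(Δφ/2)+cosφ1·cosφ2·sin²(Δλ/2)=0.1081818190; c=2·atan2(√a, √(1-a))=0.670298346; dist=6371·c=4270.471 ≈ 4270.5 km; running total=34649.9 km
Leg 3 bearing: y=sinΔλ·cosφ2=-0.56412684, x=cosφ1·sinφ2-sinφ1·cosφ2·cosΔλ=-0.26014413; θ=atan2(y, x)=-114.7565° <0 so +360° → 245.2435° ≈ 245.2°
Leg 4: φ1=-0.9413259, φ2=0.0654429, Δφ=1.0067687, Δλ=4.1597130 rad; a=sin²(Δφ/2)+cosφ1·cosφ2·sin²(Δλ/2)=0.6806287069; c=2·atan2(√a, √(1-a))=1.940412351; dist=6371·c=12362.367 ≈ 12362.4 km; running total=47012.3 km
Leg 4 bearing: y=sinΔλ·cosφ2=-0.84930085, x=cosφ1·sinφ2-sinφ1·cosφ2·cosΔλ=-0.38494304; θ=atan2(y, x)=-114.3823° <0 so +360° → 245.6177° ≈ 245.6°
Leg 5: φ1=0.0654429, φ2=1.2394752, Δφ=1.1740324, Δλ=-5.3105116 rad; a=sin²(Δφ/2)+cosφ1·cosφ2·sin²(Δλ/2)=0.3776914894; c=2·atan2(√a, √(1-a))=1.323671632; dist=6371·c=8433.112 ≈ 8433.1 km; running total=55445.4 km
Leg 5 bearing: y=sinΔλ·cosφ2=0.26881989, x=cosφ1·sinφ2-sinφ1·cosφ2·cosΔλ=0.93161064; θ=atan2(y, x)=16.0957° ≈ 16.1°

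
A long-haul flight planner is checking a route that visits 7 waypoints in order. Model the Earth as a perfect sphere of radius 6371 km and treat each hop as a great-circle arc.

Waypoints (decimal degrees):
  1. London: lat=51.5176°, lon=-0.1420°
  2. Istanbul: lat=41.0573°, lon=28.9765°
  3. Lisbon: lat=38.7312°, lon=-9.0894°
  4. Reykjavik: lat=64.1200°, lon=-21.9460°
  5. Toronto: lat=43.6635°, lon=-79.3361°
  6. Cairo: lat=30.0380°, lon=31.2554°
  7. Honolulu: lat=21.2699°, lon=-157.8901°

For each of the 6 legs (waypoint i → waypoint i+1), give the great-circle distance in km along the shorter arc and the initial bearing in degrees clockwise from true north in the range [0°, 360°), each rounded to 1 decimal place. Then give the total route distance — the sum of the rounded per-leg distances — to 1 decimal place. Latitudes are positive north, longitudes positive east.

Leg 1: dist=2498.6 km, bearing=106.3°
Leg 2: dist=3232.0 km, bearing=278.1°
Leg 3: dist=2947.4 km, bearing=347.4°
Leg 4: dist=4190.8 km, bearing=265.4°
Leg 5: dist=9206.8 km, bearing=54.8°
Leg 6: dist=14226.6 km, bearing=10.8°
Total: 36302.2 km

Leg 1: φ1=0.8991517, φ2=0.7165851, Δφ=-0.1825667, Δλ=0.5082137 rad; a=sin²(Δφ/2)+cosφ1·cosφ2·sin²(Δλ/2)=0.0379611720; c=2·atan2(√a, √(1-a))=0.392181036; dist=6371·c=2498.585 ≈ 2498.6 km; running total=2498.6 km
Leg 1 bearing: y=sinΔλ·cosφ2=0.36693542, x=cosφ1·sinφ2-sinφ1·cosφ2·cosΔλ=-0.10695271; θ=atan2(y, x)=106.2501° ≈ 106.3°
Leg 2: φ1=0.7165851, φ2=0.6759870, Δφ=-0.0405981, Δλ=-0.6643753 rad; a=sin²(Δφ/2)+cosφ1·cosφ2·sin²(Δλ/2)=0.0629695420; c=2·atan2(√a, √(1-a))=0.507296887; dist=6371·c=3231.988 ≈ 3232.0 km; running total=5730.6 km
Leg 2 bearing: y=sinΔλ·cosφ2=-0.48097796, x=cosφ1·sinφ2-sinφ1·cosφ2·cosΔλ=0.06839381; θ=atan2(y, x)=-81.9069° <0 so +360° → 278.0931° ≈ 278.1°
Leg 3: φ1=0.6759870, φ2=1.1191051, Δφ=0.4431182, Δλ=-0.2243900 rad; a=sin²(Δφ/2)+cosφ1·cosφ2·sin²(Δλ/2)=0.0525585985; c=2·atan2(√a, √(1-a))=0.462627789; dist=6371·c=2947.402 ≈ 2947.4 km; running total=8678.0 km
Leg 3 bearing: y=sinΔλ·cosφ2=-0.09712363, x=cosφ1·sinφ2-sinφ1·cosφ2·cosΔλ=0.43560506; θ=atan2(y, x)=-12.5692° <0 so +360° → 347.4308° ≈ 347.4°
Leg 4: φ1=1.1191051, φ2=0.7620718, Δφ=-0.3570333, Δλ=-1.0016462 rad; a=sin²(Δφ/2)+cosφ1·cosφ2·sin²(Δλ/2)=0.1043266064; c=2·atan2(√a, √(1-a))=0.657787550; dist=6371·c=4190.764 ≈ 4190.8 km; running total=12868.8 km
Leg 4 bearing: y=sinΔλ·cosφ2=-0.60936871, x=cosφ1·sinφ2-sinφ1·cosφ2·cosΔλ=-0.04939672; θ=atan2(y, x)=-94.6344° <0 so +360° → 265.3656° ≈ 265.4°
Leg 5: φ1=0.7620718, φ2=0.5242620, Δφ=-0.2378098, Δλ=1.9301858 rad; a=sin²(Δφ/2)+cosφ1·cosφ2·sin²(Δλ/2)=0.4373230739; c=2·atan2(√a, √(1-a))=1.445111838; dist=6371·c=9206.808 ≈ 9206.8 km; running total=22075.6 km
Leg 5 bearing: y=sinΔλ·cosφ2=0.81038593, x=cosφ1·sinφ2-sinφ1·cosφ2·cosΔλ=0.57232950; θ=atan2(y, x)=54.7686° ≈ 54.8°
Leg 6: φ1=0.5242620, φ2=0.3712298, Δφ=-0.1530322, Δλ=-3.3012117 rad; a=sin²(Δφ/2)+cosφ1·cosφ2·sin²(Δλ/2)=0.8074399417; c=2·atan2(√a, √(1-a))=2.233029972; dist=6371·c=14226.634 ≈ 14226.6 km; running total=36302.2 km
Leg 6 bearing: y=sinΔλ·cosφ2=0.14811531, x=cosφ1·sinφ2-sinφ1·cosφ2·cosΔλ=0.77458672; θ=atan2(y, x)=10.8253° ≈ 10.8°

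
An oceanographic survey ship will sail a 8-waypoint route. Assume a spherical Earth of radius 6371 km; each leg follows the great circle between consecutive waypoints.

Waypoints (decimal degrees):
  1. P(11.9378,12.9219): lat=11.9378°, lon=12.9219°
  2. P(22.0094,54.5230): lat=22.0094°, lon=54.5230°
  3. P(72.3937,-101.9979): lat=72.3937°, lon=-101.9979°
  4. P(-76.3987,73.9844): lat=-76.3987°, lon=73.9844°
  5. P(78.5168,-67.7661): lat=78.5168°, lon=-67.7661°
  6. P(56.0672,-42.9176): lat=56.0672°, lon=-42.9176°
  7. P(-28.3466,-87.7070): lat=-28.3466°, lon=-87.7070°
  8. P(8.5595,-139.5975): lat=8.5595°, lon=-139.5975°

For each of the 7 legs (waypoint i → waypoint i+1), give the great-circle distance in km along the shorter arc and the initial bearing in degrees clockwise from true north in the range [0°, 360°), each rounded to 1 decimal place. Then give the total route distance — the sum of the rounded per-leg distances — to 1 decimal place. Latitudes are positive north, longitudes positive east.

Leg 1: dist=4548.3 km, bearing=70.1°
Leg 2: dist=9369.4 km, bearing=353.0°
Leg 3: dist=19554.1 km, bearing=166.8°
Leg 4: dist=19080.8 km, bearing=302.5°
Leg 5: dist=2662.7 km, bearing=144.7°
Leg 6: dist=10296.1 km, bearing=218.4°
Leg 7: dist=6915.9 km, bearing=298.4°
Total: 72427.3 km

Leg 1: φ1=0.2083539, φ2=0.3841365, Δφ=0.1757826, Δλ=0.7260762 rad; a=sin²(Δφ/2)+cosφ1·cosφ2·sin²(Δλ/2)=0.1220933411; c=2·atan2(√a, √(1-a))=0.713900986; dist=6371·c=4548.263 ≈ 4548.3 km; running total=4548.3 km
Leg 1 bearing: y=sinΔλ·cosφ2=0.61555416, x=cosφ1·sinφ2-sinφ1·cosφ2·cosΔλ=0.22324717; θ=atan2(y, x)=70.0655° ≈ 70.1°
Leg 2: φ1=0.3841365, φ2=1.2635084, Δφ=0.8793719, Δλ=-2.7318051 rad; a=sin²(Δφ/2)+cosφ1·cosφ2·sin²(Δλ/2)=0.4500044336; c=2·atan2(√a, √(1-a))=1.470637818; dist=6371·c=9369.434 ≈ 9369.4 km; running total=13917.7 km
Leg 2 bearing: y=sinΔλ·cosφ2=-0.12051031, x=cosφ1·sinφ2-sinφ1·cosφ2·cosΔλ=0.98766342; θ=atan2(y, x)=-6.9566° <0 so +360° → 353.0434° ≈ 353.0°
Leg 3: φ1=1.2635084, φ2=-1.3334089, Δφ=-2.5969173, Δλ=3.0714706 rad; a=sin²(Δφ/2)+cosφ1·cosφ2·sin²(Δλ/2)=0.9986915754; c=2·atan2(√a, √(1-a))=3.069232563; dist=6371·c=19554.081 ≈ 19554.1 km; running total=33471.8 km
Leg 3 bearing: y=sinΔλ·cosφ2=0.01647669, x=cosφ1·sinφ2-sinφ1·cosφ2·cosΔλ=-0.07039438; θ=atan2(y, x)=166.8264° ≈ 166.8°
Leg 4: φ1=-1.3334089, φ2=1.3703767, Δφ=2.7037855, Δλ=-2.4740129 rad; a=sin²(Δφ/2)+cosφ1·cosφ2·sin²(Δλ/2)=0.9946331424; c=2·atan2(√a, √(1-a))=2.994943599; dist=6371·c=19080.786 ≈ 19080.8 km; running total=52552.6 km
Leg 4 bearing: y=sinΔλ·cosφ2=-0.12324823, x=cosφ1·sinφ2-sinφ1·cosφ2·cosΔλ=0.07849899; θ=atan2(y, x)=-57.5062° <0 so +360° → 302.4938° ≈ 302.5°
Leg 5: φ1=1.3703767, φ2=0.9785572, Δφ=-0.3918194, Δλ=0.4336881 rad; a=sin²(Δφ/2)+cosφ1·cosφ2·sin²(Δλ/2)=0.0430362282; c=2·atan2(√a, √(1-a))=0.417938633; dist=6371·c=2662.687 ≈ 2662.7 km; running total=55215.3 km
Leg 5 bearing: y=sinΔλ·cosφ2=0.23457548, x=cosφ1·sinφ2-sinφ1·cosφ2·cosΔλ=-0.33122619; θ=atan2(y, x)=144.6937° ≈ 144.7°
Leg 6: φ1=0.9785572, φ2=-0.4947415, Δφ=-1.4732987, Δλ=-0.7817225 rad; a=sin²(Δφ/2)+cosφ1·cosφ2·sin²(Δλ/2)=0.5226381289; c=2·atan2(√a, √(1-a))=1.616088068; dist=6371·c=10296.097 ≈ 10296.1 km; running total=65511.4 km
Leg 6 bearing: y=sinΔλ·cosφ2=-0.62002702, x=cosφ1·sinφ2-sinφ1·cosφ2·cosΔλ=-0.78327298; θ=atan2(y, x)=-141.6354° <0 so +360° → 218.3646° ≈ 218.4°
Leg 7: φ1=-0.4947415, φ2=0.1493915, Δφ=0.6441330, Δλ=-0.9056601 rad; a=sin²(Δφ/2)+cosφ1·cosφ2·sin²(Δλ/2)=0.2667775694; c=2·atan2(√a, √(1-a))=1.085528976; dist=6371·c=6915.905 ≈ 6915.9 km; running total=72427.3 km
Leg 7 bearing: y=sinΔλ·cosφ2=-0.77806883, x=cosφ1·sinφ2-sinφ1·cosφ2·cosΔλ=0.42075894; θ=atan2(y, x)=-61.5967° <0 so +360° → 298.4033° ≈ 298.4°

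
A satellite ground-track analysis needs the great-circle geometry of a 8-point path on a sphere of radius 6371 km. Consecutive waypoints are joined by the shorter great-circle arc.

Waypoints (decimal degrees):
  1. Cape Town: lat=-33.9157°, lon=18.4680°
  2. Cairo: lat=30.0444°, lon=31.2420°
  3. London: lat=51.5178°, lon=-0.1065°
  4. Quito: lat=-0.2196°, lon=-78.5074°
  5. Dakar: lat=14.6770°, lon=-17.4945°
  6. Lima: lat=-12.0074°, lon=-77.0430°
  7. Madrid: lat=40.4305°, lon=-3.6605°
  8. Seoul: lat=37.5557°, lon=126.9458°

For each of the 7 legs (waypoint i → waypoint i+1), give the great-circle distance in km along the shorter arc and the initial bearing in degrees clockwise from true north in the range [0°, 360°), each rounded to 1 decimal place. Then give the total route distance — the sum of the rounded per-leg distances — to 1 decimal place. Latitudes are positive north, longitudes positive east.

Leg 1: φ1=-0.5919406, φ2=0.5243737, Δφ=1.1163143, Δλ=0.2229484 rad; a=sin²(Δφ/2)+cosφ1·cosφ2·sin²(Δλ/2)=0.2893912766; c=2·atan2(√a, √(1-a))=1.136009086; dist=6371·c=7237.514 ≈ 7237.5 km; running total=7237.5 km
Leg 1 bearing: y=sinΔλ·cosφ2=0.19139766, x=cosφ1·sinφ2-sinφ1·cosφ2·cosΔλ=0.88653415; θ=atan2(y, x)=12.1828° ≈ 12.2°
Leg 2: φ1=0.5243737, φ2=0.8991552, Δφ=0.3747815, Δλ=-0.5471345 rad; a=sin²(Δφ/2)+cosφ1·cosφ2·sin²(Δλ/2)=0.0740234377; c=2·atan2(√a, √(1-a))=0.551092219; dist=6371·c=3511.009 ≈ 3511.0 km; running total=10748.5 km
Leg 2 bearing: y=sinΔλ·cosφ2=-0.32373189, x=cosφ1·sinφ2-sinφ1·cosφ2·cosΔλ=0.41155016; θ=atan2(y, x)=-38.1892° <0 so +360° → 321.8108° ≈ 321.8°
Leg 3: φ1=0.8991552, φ2=-0.0038327, Δφ=-0.9029880, Δλ=-1.3683538 rad; a=sin²(Δφ/2)+cosφ1·cosφ2·sin²(Δλ/2)=0.4389428546; c=2·atan2(√a, √(1-a))=1.448376488; dist=6371·c=9227.607 ≈ 9227.6 km; running total=19976.1 km
Leg 3 bearing: y=sinΔλ·cosφ2=-0.97957121, x=cosφ1·sinφ2-sinφ1·cosφ2·cosΔλ=-0.15977590; θ=atan2(y, x)=-99.2638° <0 so +360° → 260.7362° ≈ 260.7°
Leg 4: φ1=-0.0038327, φ2=0.2561620, Δφ=0.2599947, Δλ=1.0648760 rad; a=sin²(Δφ/2)+cosφ1·cosφ2·sin²(Δλ/2)=0.2660874936; c=2·atan2(√a, √(1-a))=1.083968047; dist=6371·c=6905.960 ≈ 6906.0 km; running total=26882.1 km
Leg 4 bearing: y=sinΔλ·cosφ2=0.84618603, x=cosφ1·sinφ2-sinφ1·cosφ2·cosΔλ=0.25516456; θ=atan2(y, x)=73.2195° ≈ 73.2°
Leg 5: φ1=0.2561620, φ2=-0.2095687, Δφ=-0.4657306, Δλ=-1.0393174 rad; a=sin²(Δφ/2)+cosφ1·cosφ2·sin²(Δλ/2)=0.2865829370; c=2·atan2(√a, √(1-a))=1.129807249; dist=6371·c=7198.002 ≈ 7198.0 km; running total=34080.1 km
Leg 5 bearing: y=sinΔλ·cosφ2=-0.84319727, x=cosφ1·sinφ2-sinφ1·cosφ2·cosΔλ=-0.32685010; θ=atan2(y, x)=-111.1879° <0 so +360° → 248.8121° ≈ 248.8°
Leg 6: φ1=-0.2095687, φ2=0.7056453, Δφ=0.9152140, Δλ=1.2807662 rad; a=sin²(Δφ/2)+cosφ1·cosφ2·sin²(Δλ/2)=0.4609969462; c=2·atan2(√a, √(1-a))=1.492710891; dist=6371·c=9510.061 ≈ 9510.1 km; running total=43590.2 km
Leg 6 bearing: y=sinΔλ·cosφ2=0.72940216, x=cosφ1·sinφ2-sinφ1·cosφ2·cosΔλ=0.67962308; θ=atan2(y, x)=47.0233° ≈ 47.0°
Leg 7: φ1=0.7056453, φ2=0.6554706, Δφ=-0.0501747, Δλ=2.2795100 rad; a=sin²(Δφ/2)+cosφ1·cosφ2·sin²(Δλ/2)=0.4987296564; c=2·atan2(√a, √(1-a))=1.568255637; dist=6371·c=9991.357 ≈ 9991.4 km; running total=53581.6 km
Leg 7 bearing: y=sinΔλ·cosφ2=0.60186407, x=cosφ1·sinφ2-sinφ1·cosφ2·cosΔλ=0.79859451; θ=atan2(y, x)=37.0037° ≈ 37.0°

Leg 1: dist=7237.5 km, bearing=12.2°
Leg 2: dist=3511.0 km, bearing=321.8°
Leg 3: dist=9227.6 km, bearing=260.7°
Leg 4: dist=6906.0 km, bearing=73.2°
Leg 5: dist=7198.0 km, bearing=248.8°
Leg 6: dist=9510.1 km, bearing=47.0°
Leg 7: dist=9991.4 km, bearing=37.0°
Total: 53581.6 km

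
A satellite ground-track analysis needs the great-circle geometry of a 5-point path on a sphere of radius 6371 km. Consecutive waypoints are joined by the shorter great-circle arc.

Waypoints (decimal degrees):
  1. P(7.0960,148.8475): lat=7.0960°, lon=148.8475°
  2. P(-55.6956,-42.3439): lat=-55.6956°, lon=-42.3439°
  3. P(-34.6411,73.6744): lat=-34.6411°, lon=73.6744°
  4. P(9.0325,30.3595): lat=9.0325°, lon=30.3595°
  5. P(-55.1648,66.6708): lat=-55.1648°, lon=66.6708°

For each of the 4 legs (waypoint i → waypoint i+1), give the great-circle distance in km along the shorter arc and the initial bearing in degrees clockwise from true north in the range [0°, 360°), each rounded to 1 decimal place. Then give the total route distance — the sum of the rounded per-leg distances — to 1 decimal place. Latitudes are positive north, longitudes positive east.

Leg 1: dist=14521.3 km, bearing=171.7°
Leg 2: dist=8291.1 km, bearing=129.9°
Leg 3: dist=6657.4 km, bearing=308.4°
Leg 4: dist=7893.8 km, bearing=159.0°
Total: 37363.6 km

Leg 1: φ1=0.1238486, φ2=-0.9720716, Δφ=-1.0959202, Δλ=-3.3369194 rad; a=sin²(Δφ/2)+cosφ1·cosφ2·sin²(Δλ/2)=0.8253410696; c=2·atan2(√a, √(1-a))=2.279278738; dist=6371·c=14521.285 ≈ 14521.3 km; running total=14521.3 km
Leg 1 bearing: y=sinΔλ·cosφ2=0.10938545, x=cosφ1·sinφ2-sinφ1·cosφ2·cosΔλ=-0.75143035; θ=atan2(y, x)=171.7176° ≈ 171.7°
Leg 2: φ1=-0.9720716, φ2=-0.6046013, Δφ=0.3674703, Δλ=2.0249013 rad; a=sin²(Δφ/2)+cosφ1·cosφ2·sin²(Δλ/2)=0.3669199015; c=2·atan2(√a, √(1-a))=1.301388991; dist=6371·c=8291.149 ≈ 8291.1 km; running total=22812.4 km
Leg 2 bearing: y=sinΔλ·cosφ2=0.73934854, x=cosφ1·sinφ2-sinφ1·cosφ2·cosΔλ=-0.61848402; θ=atan2(y, x)=129.9133° ≈ 129.9°
Leg 3: φ1=-0.6046013, φ2=0.1576469, Δφ=0.7622481, Δλ=-0.7559876 rad; a=sin²(Δφ/2)+cosφ1·cosφ2·sin²(Δλ/2)=0.2490256932; c=2·atan2(√a, √(1-a))=1.044946021; dist=6371·c=6657.351 ≈ 6657.4 km; running total=29469.8 km
Leg 3 bearing: y=sinΔλ·cosφ2=-0.67750072, x=cosφ1·sinφ2-sinφ1·cosφ2·cosΔλ=0.53762475; θ=atan2(y, x)=-51.5666° <0 so +360° → 308.4334° ≈ 308.4°
Leg 4: φ1=0.1576469, φ2=-0.9628074, Δφ=-1.1204543, Δλ=0.6337517 rad; a=sin²(Δφ/2)+cosφ1·cosφ2·sin²(Δλ/2)=0.3371374530; c=2·atan2(√a, √(1-a))=1.239017782; dist=6371·c=7893.782 ≈ 7893.8 km; running total=37363.6 km
Leg 4 bearing: y=sinΔλ·cosφ2=0.33825933, x=cosφ1·sinφ2-sinφ1·cosφ2·cosΔλ=-0.88288379; θ=atan2(y, x)=159.0367° ≈ 159.0°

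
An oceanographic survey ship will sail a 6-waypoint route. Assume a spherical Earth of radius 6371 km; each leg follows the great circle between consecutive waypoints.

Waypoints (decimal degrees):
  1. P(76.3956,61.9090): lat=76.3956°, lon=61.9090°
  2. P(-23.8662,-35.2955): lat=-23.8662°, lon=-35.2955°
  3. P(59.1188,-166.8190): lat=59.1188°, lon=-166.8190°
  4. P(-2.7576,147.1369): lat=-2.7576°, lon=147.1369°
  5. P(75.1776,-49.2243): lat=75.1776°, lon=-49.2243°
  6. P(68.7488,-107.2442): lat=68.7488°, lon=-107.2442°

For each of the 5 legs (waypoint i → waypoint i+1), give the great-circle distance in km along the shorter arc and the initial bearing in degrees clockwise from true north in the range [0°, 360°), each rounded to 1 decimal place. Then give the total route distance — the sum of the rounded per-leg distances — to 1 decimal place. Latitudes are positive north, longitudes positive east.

Leg 1: dist=12770.6 km, bearing=271.0°
Leg 2: dist=14586.3 km, bearing=329.3°
Leg 3: dist=7968.9 km, bearing=229.2°
Leg 4: dist=11893.3 km, bearing=4.3°
Leg 5: dist=2021.2 km, bearing=279.8°
Total: 49240.3 km

Leg 1: φ1=1.3333548, φ2=-0.4165438, Δφ=-1.7498985, Δλ=-1.6965386 rad; a=sin²(Δφ/2)+cosφ1·cosφ2·sin²(Δλ/2)=0.7101133375; c=2·atan2(√a, √(1-a))=2.004491434; dist=6371·c=12770.615 ≈ 12770.6 km; running total=12770.6 km
Leg 1 bearing: y=sinΔλ·cosφ2=-0.90727274, x=cosφ1·sinφ2-sinφ1·cosφ2·cosΔλ=0.01630059; θ=atan2(y, x)=-88.9707° <0 so +360° → 271.0293° ≈ 271.0°
Leg 2: φ1=-0.4165438, φ2=1.0318177, Δφ=1.4483615, Δλ=-2.2955181 rad; a=sin²(Δφ/2)+cosφ1·cosφ2·sin²(Δλ/2)=0.8292013635; c=2·atan2(√a, √(1-a))=2.289490958; dist=6371·c=14586.347 ≈ 14586.3 km; running total=27356.9 km
Leg 2 bearing: y=sinΔλ·cosφ2=-0.38426925, x=cosφ1·sinφ2-sinφ1·cosφ2·cosΔλ=0.64718081; θ=atan2(y, x)=-30.7001° <0 so +360° → 329.2999° ≈ 329.3°
Leg 3: φ1=1.0318177, φ2=-0.0481292, Δφ=-1.0799469, Δλ=5.4795642 rad; a=sin²(Δφ/2)+cosφ1·cosφ2·sin²(Δλ/2)=0.3427234156; c=2·atan2(√a, √(1-a))=1.250810435; dist=6371·c=7968.913 ≈ 7968.9 km; running total=35325.8 km
Leg 3 bearing: y=sinΔλ·cosφ2=-0.71904065, x=cosφ1·sinφ2-sinφ1·cosφ2·cosΔλ=-0.61970706; θ=atan2(y, x)=-130.7565° <0 so +360° → 229.2435° ≈ 229.2°
Leg 4: φ1=-0.0481292, φ2=1.3120966, Δφ=1.3602258, Δλ=-3.4271495 rad; a=sin²(Δφ/2)+cosφ1·cosφ2·sin²(Δλ/2)=0.6458447743; c=2·atan2(√a, √(1-a))=1.866789052; dist=6371·c=11893.313 ≈ 11893.3 km; running total=47219.1 km
Leg 4 bearing: y=sinΔλ·cosφ2=0.07206343, x=cosφ1·sinφ2-sinφ1·cosφ2·cosΔλ=0.95379456; θ=atan2(y, x)=4.3207° ≈ 4.3°
Leg 5: φ1=1.3120966, φ2=1.1998929, Δφ=-0.1122037, Δλ=-1.0126383 rad; a=sin²(Δφ/2)+cosφ1·cosφ2·sin²(Δλ/2)=0.0249519506; c=2·atan2(√a, √(1-a))=0.317252523; dist=6371·c=2021.216 ≈ 2021.2 km; running total=49240.3 km
Leg 5 bearing: y=sinΔλ·cosφ2=-0.30744813, x=cosφ1·sinφ2-sinφ1·cosφ2·cosΔλ=0.05284929; θ=atan2(y, x)=-80.2464° <0 so +360° → 279.7536° ≈ 279.8°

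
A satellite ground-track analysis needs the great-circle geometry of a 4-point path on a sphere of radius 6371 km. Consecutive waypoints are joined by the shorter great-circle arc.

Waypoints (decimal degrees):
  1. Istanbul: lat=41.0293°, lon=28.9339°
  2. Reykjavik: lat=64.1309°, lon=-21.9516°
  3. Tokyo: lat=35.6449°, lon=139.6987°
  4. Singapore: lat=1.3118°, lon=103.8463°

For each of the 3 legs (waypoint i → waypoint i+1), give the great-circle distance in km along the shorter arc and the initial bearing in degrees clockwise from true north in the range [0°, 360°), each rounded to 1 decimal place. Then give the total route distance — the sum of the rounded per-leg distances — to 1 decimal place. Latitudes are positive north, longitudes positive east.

Leg 1: φ1=0.7160964, φ2=1.1192954, Δφ=0.4031990, Δλ=-0.8881195 rad; a=sin²(Δφ/2)+cosφ1·cosφ2·sin²(Δλ/2)=0.1008431801; c=2·atan2(√a, √(1-a))=0.646306466; dist=6371·c=4117.618 ≈ 4117.6 km; running total=4117.6 km
Leg 1 bearing: y=sinΔλ·cosφ2=-0.33853227, x=cosφ1·sinφ2-sinφ1·cosφ2·cosΔλ=0.49808758; θ=atan2(y, x)=-34.2025° <0 so +360° → 325.7975° ≈ 325.8°
Leg 2: φ1=1.1192954, φ2=0.6221209, Δφ=-0.4971745, Δλ=2.8213300 rad; a=sin²(Δφ/2)+cosφ1·cosφ2·sin²(Δλ/2)=0.4060889022; c=2·atan2(√a, √(1-a))=1.381851917; dist=6371·c=8803.779 ≈ 8803.8 km; running total=12921.4 km
Leg 2 bearing: y=sinΔλ·cosφ2=0.25583335, x=cosφ1·sinφ2-sinφ1·cosφ2·cosΔλ=0.94829959; θ=atan2(y, x)=15.0979° ≈ 15.1°
Leg 3: φ1=0.6221209, φ2=0.0228952, Δφ=-0.5992256, Δλ=-0.6257424 rad; a=sin²(Δφ/2)+cosφ1·cosφ2·sin²(Δλ/2)=0.1640799882; c=2·atan2(√a, √(1-a))=0.834106148; dist=6371·c=5314.090 ≈ 5314.1 km; running total=18235.5 km
Leg 3 bearing: y=sinΔλ·cosφ2=-0.58554569, x=cosφ1·sinφ2-sinφ1·cosφ2·cosΔλ=-0.45361573; θ=atan2(y, x)=-127.7645° <0 so +360° → 232.2355° ≈ 232.2°

Leg 1: dist=4117.6 km, bearing=325.8°
Leg 2: dist=8803.8 km, bearing=15.1°
Leg 3: dist=5314.1 km, bearing=232.2°
Total: 18235.5 km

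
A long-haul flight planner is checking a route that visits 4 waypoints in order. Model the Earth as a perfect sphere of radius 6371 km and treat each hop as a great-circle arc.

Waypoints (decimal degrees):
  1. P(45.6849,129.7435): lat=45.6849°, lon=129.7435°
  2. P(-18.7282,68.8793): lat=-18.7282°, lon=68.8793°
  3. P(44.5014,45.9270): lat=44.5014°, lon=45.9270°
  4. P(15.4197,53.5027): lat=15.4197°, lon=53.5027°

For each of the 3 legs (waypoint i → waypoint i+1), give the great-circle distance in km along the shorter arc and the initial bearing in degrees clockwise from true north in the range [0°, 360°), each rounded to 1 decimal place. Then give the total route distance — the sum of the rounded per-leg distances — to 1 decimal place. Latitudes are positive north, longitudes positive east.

Leg 1: φ1=0.7973519, φ2=-0.3268688, Δφ=-1.1242207, Δλ=-1.0622807 rad; a=sin²(Δφ/2)+cosφ1·cosφ2·sin²(Δλ/2)=0.4538036210; c=2·atan2(√a, √(1-a))=1.478271611; dist=6371·c=9418.068 ≈ 9418.1 km; running total=9418.1 km
Leg 1 bearing: y=sinΔλ·cosφ2=-0.82722010, x=cosφ1·sinφ2-sinφ1·cosφ2·cosΔλ=-0.55422963; θ=atan2(y, x)=-123.8217° <0 so +360° → 236.1783° ≈ 236.2°
Leg 2: φ1=-0.3268688, φ2=0.7766960, Δφ=1.1035647, Δλ=-0.4005932 rad; a=sin²(Δφ/2)+cosφ1·cosφ2·sin²(Δλ/2)=0.3015303333; c=2·atan2(√a, √(1-a))=1.162616518; dist=6371·c=7407.030 ≈ 7407.0 km; running total=16825.1 km
Leg 2 bearing: y=sinΔλ·cosφ2=-0.27813578, x=cosφ1·sinφ2-sinφ1·cosφ2·cosΔλ=0.87468832; θ=atan2(y, x)=-17.6398° <0 so +360° → 342.3602° ≈ 342.4°
Leg 3: φ1=0.7766960, φ2=0.2691245, Δφ=-0.5075714, Δλ=0.1322209 rad; a=sin²(Δφ/2)+cosφ1·cosφ2·sin²(Δλ/2)=0.0660369123; c=2·atan2(√a, √(1-a))=0.519784624; dist=6371·c=3311.548 ≈ 3311.5 km; running total=20136.6 km
Leg 3 bearing: y=sinΔλ·cosφ2=0.12709043, x=cosφ1·sinφ2-sinφ1·cosφ2·cosΔλ=-0.48015849; θ=atan2(y, x)=165.1747° ≈ 165.2°

Leg 1: dist=9418.1 km, bearing=236.2°
Leg 2: dist=7407.0 km, bearing=342.4°
Leg 3: dist=3311.5 km, bearing=165.2°
Total: 20136.6 km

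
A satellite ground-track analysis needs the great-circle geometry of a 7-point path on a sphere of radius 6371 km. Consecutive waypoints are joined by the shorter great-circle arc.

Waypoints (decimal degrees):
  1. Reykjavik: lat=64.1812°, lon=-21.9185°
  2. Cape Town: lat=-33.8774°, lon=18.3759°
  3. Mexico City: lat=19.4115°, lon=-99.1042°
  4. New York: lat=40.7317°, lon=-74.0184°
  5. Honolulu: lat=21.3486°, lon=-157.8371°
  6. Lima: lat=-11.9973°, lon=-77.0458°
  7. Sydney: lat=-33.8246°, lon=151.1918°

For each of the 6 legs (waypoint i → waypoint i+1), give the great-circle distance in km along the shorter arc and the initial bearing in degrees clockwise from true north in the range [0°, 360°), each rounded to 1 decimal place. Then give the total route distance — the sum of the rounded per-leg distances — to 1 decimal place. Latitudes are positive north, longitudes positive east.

Leg 1: φ1=1.1201733, φ2=-0.5912722, Δφ=-1.7114454, Δλ=0.7032700 rad; a=sin²(Δφ/2)+cosφ1·cosφ2·sin²(Δλ/2)=0.6129896471; c=2·atan2(√a, √(1-a))=1.798744545; dist=6371·c=11459.801 ≈ 11459.8 km; running total=11459.8 km
Leg 1 bearing: y=sinΔλ·cosφ2=0.53692382, x=cosφ1·sinφ2-sinφ1·cosφ2·cosΔλ=-0.81280143; θ=atan2(y, x)=146.5519° ≈ 146.6°
Leg 2: φ1=-0.5912722, φ2=0.3387946, Δφ=0.9300668, Δλ=-2.0504146 rad; a=sin²(Δφ/2)+cosφ1·cosφ2·sin²(Δλ/2)=0.7732918407; c=2·atan2(√a, √(1-a))=2.149075456; dist=6371·c=13691.760 ≈ 13691.8 km; running total=25151.6 km
Leg 2 bearing: y=sinΔλ·cosφ2=-0.83674077, x=cosφ1·sinφ2-sinφ1·cosφ2·cosΔλ=0.03333409; θ=atan2(y, x)=-87.7187° <0 so +360° → 272.2813° ≈ 272.3°
Leg 3: φ1=0.3387946, φ2=0.7109023, Δφ=0.3721077, Δλ=0.4378298 rad; a=sin²(Δφ/2)+cosφ1·cosφ2·sin²(Δλ/2)=0.0679258101; c=2·atan2(√a, √(1-a))=0.527340706; dist=6371·c=3359.688 ≈ 3359.7 km; running total=28511.3 km
Leg 3 bearing: y=sinΔλ·cosφ2=0.32127697, x=cosφ1·sinφ2-sinφ1·cosφ2·cosΔλ=0.38733536; θ=atan2(y, x)=39.6742° ≈ 39.7°
Leg 4: φ1=0.7109023, φ2=0.3726034, Δφ=-0.3382989, Δλ=-1.4629123 rad; a=sin²(Δφ/2)+cosφ1·cosφ2·sin²(Δλ/2)=0.3432310308; c=2·atan2(√a, √(1-a))=1.251879765; dist=6371·c=7975.726 ≈ 7975.7 km; running total=36487.0 km
Leg 4 bearing: y=sinΔλ·cosφ2=-0.92596786, x=cosφ1·sinφ2-sinφ1·cosφ2·cosΔλ=0.21042215; θ=atan2(y, x)=-77.1972° <0 so +360° → 282.8028° ≈ 282.8°
Leg 5: φ1=0.3726034, φ2=-0.2093924, Δφ=-0.5819957, Δλ=1.4100742 rad; a=sin²(Δφ/2)+cosφ1·cosφ2·sin²(Δλ/2)=0.4649385685; c=2·atan2(√a, √(1-a))=1.500615868; dist=6371·c=9560.424 ≈ 9560.4 km; running total=46047.4 km
Leg 5 bearing: y=sinΔλ·cosφ2=0.96555088, x=cosφ1·sinφ2-sinφ1·cosφ2·cosΔλ=-0.25058787; θ=atan2(y, x)=104.5489° ≈ 104.5°
Leg 6: φ1=-0.2093924, φ2=-0.5903506, Δφ=-0.3809583, Δλ=3.9834976 rad; a=sin²(Δφ/2)+cosφ1·cosφ2·sin²(Δλ/2)=0.7127588478; c=2·atan2(√a, √(1-a))=2.010330206; dist=6371·c=12807.814 ≈ 12807.8 km; running total=58855.2 km
Leg 6 bearing: y=sinΔλ·cosφ2=-0.61966411, x=cosφ1·sinφ2-sinφ1·cosφ2·cosΔλ=-0.65950821; θ=atan2(y, x)=-136.7841° <0 so +360° → 223.2159° ≈ 223.2°

Leg 1: dist=11459.8 km, bearing=146.6°
Leg 2: dist=13691.8 km, bearing=272.3°
Leg 3: dist=3359.7 km, bearing=39.7°
Leg 4: dist=7975.7 km, bearing=282.8°
Leg 5: dist=9560.4 km, bearing=104.5°
Leg 6: dist=12807.8 km, bearing=223.2°
Total: 58855.2 km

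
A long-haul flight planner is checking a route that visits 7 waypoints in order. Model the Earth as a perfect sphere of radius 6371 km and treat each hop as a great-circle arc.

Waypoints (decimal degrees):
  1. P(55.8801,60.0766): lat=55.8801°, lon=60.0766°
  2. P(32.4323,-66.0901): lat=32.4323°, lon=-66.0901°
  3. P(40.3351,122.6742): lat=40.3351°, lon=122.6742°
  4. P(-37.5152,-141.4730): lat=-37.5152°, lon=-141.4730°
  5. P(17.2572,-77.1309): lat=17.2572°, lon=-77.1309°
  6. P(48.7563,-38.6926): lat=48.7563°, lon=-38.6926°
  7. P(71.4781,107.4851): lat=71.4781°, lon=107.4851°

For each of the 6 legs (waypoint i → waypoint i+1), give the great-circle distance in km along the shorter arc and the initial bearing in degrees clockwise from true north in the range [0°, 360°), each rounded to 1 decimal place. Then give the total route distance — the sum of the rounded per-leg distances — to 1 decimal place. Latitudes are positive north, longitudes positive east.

Leg 1: φ1=0.9752917, φ2=0.5660504, Δφ=-0.4092413, Δλ=-2.2020243 rad; a=sin²(Δφ/2)+cosφ1·cosφ2·sin²(Δλ/2)=0.4177028149; c=2·atan2(√a, √(1-a))=1.405449568; dist=6371·c=8954.119 ≈ 8954.1 km; running total=8954.1 km
Leg 1 bearing: y=sinΔλ·cosφ2=-0.68138486, x=cosφ1·sinφ2-sinφ1·cosφ2·cosΔλ=0.71317835; θ=atan2(y, x)=-43.6940° <0 so +360° → 316.3060° ≈ 316.3°
Leg 2: φ1=0.5660504, φ2=0.7039803, Δφ=0.1379299, Δλ=3.2945585 rad; a=sin²(Δφ/2)+cosφ1·cosφ2·sin²(Δλ/2)=0.6443695744; c=2·atan2(√a, √(1-a))=1.863705960; dist=6371·c=11873.671 ≈ 11873.7 km; running total=20827.8 km
Leg 2 bearing: y=sinΔλ·cosφ2=-0.11614742, x=cosφ1·sinφ2-sinφ1·cosφ2·cosΔλ=0.95033651; θ=atan2(y, x)=-6.9680° <0 so +360° → 353.0320° ≈ 353.0°
Leg 3: φ1=0.7039803, φ2=-0.6547638, Δφ=-1.3587441, Δλ=-4.6102383 rad; a=sin²(Δφ/2)+cosφ1·cosφ2·sin²(Δλ/2)=0.7279084978; c=2·atan2(√a, √(1-a))=2.044086222; dist=6371·c=13022.873 ≈ 13022.9 km; running total=33850.7 km
Leg 3 bearing: y=sinΔλ·cosφ2=0.78905703, x=cosφ1·sinφ2-sinφ1·cosφ2·cosΔλ=-0.41184933; θ=atan2(y, x)=117.5624° ≈ 117.6°
Leg 4: φ1=-0.6547638, φ2=0.3011950, Δφ=0.9559587, Δλ=1.1229815 rad; a=sin²(Δφ/2)+cosφ1·cosφ2·sin²(Δλ/2)=0.4263350849; c=2·atan2(√a, √(1-a))=1.422928230; dist=6371·c=9065.476 ≈ 9065.5 km; running total=42916.2 km
Leg 4 bearing: y=sinΔλ·cosφ2=0.86081701, x=cosφ1·sinφ2-sinφ1·cosφ2·cosΔλ=0.48712216; θ=atan2(y, x)=60.4952° ≈ 60.5°
Leg 5: φ1=0.3011950, φ2=0.8509580, Δφ=0.5497630, Δλ=0.6708749 rad; a=sin²(Δφ/2)+cosφ1·cosφ2·sin²(Δλ/2)=0.1418982393; c=2·atan2(√a, √(1-a))=0.772449232; dist=6371·c=4921.274 ≈ 4921.3 km; running total=47837.5 km
Leg 5 bearing: y=sinΔλ·cosφ2=0.40984511, x=cosφ1·sinφ2-sinφ1·cosφ2·cosΔλ=0.56487122; θ=atan2(y, x)=35.9629° ≈ 36.0°
Leg 6: φ1=0.8509580, φ2=1.2475282, Δφ=0.3965702, Δλ=2.5512822 rad; a=sin²(Δφ/2)+cosφ1·cosφ2·sin²(Δλ/2)=0.2305097996; c=2·atan2(√a, √(1-a))=1.001570155; dist=6371·c=6381.003 ≈ 6381.0 km; running total=54218.5 km
Leg 6 bearing: y=sinΔλ·cosφ2=0.17681955, x=cosφ1·sinφ2-sinφ1·cosφ2·cosΔλ=0.82355023; θ=atan2(y, x)=12.1177° ≈ 12.1°

Leg 1: dist=8954.1 km, bearing=316.3°
Leg 2: dist=11873.7 km, bearing=353.0°
Leg 3: dist=13022.9 km, bearing=117.6°
Leg 4: dist=9065.5 km, bearing=60.5°
Leg 5: dist=4921.3 km, bearing=36.0°
Leg 6: dist=6381.0 km, bearing=12.1°
Total: 54218.5 km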